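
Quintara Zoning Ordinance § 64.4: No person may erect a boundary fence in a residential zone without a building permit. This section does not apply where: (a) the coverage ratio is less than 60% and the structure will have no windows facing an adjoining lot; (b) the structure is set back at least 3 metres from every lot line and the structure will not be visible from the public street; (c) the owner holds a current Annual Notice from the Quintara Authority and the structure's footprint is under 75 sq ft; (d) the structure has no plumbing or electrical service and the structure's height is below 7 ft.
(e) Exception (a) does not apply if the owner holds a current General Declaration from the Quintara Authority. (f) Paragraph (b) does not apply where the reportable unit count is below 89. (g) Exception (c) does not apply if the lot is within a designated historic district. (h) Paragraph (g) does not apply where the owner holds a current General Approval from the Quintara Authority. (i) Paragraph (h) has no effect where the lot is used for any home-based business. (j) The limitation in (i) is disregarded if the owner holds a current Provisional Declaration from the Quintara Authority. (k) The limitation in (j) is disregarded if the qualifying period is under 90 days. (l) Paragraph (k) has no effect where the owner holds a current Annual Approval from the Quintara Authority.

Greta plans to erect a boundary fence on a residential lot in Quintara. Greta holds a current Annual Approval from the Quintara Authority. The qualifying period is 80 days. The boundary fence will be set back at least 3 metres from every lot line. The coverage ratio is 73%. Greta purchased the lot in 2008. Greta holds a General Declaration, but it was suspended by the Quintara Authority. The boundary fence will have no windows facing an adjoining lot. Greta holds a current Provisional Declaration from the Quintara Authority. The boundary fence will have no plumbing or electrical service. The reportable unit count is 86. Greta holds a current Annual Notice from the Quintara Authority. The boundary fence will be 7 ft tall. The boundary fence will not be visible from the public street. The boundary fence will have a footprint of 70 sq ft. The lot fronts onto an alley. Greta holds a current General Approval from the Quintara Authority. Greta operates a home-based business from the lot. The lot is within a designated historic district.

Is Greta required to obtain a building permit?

No — exception (c) applies; Greta does not need a building permit.

Exception (a) requires that the coverage ratio is less than 60%; but the coverage ratio is 73%, not less than 60%, so (a) is unavailable.
Exception (b)'s conditions are all satisfied: the setback is at least 3 m on every side; the structure will not be visible from the street. But: (f) is triggered — the reportable unit count is 86, below the 89 limit. (b) is therefore removed.
All of (c)'s requirements are met (a current Annual Notice is held; the structure's footprint is 70 sq ft, under the 75 sq ft limit). Considering the limiting provisions: (g) would limit (c) — the lot is in a historic district — but (h) sets (g) aside: (h) operates against (g): a current General Approval is held. (i) would limit (h) — a home-based business operates on the lot — but (j) sets (i) aside: (j) operates against (i): a current Provisional Declaration is held. (k) would limit (j) — the qualifying period is 80 days, under the 90 days limit — but (l) sets (k) aside: (l) operates against (k): a current Annual Approval is held. So (c) applies.
Exception (d) does not apply: the structure's height is 7 ft, not below 7 ft.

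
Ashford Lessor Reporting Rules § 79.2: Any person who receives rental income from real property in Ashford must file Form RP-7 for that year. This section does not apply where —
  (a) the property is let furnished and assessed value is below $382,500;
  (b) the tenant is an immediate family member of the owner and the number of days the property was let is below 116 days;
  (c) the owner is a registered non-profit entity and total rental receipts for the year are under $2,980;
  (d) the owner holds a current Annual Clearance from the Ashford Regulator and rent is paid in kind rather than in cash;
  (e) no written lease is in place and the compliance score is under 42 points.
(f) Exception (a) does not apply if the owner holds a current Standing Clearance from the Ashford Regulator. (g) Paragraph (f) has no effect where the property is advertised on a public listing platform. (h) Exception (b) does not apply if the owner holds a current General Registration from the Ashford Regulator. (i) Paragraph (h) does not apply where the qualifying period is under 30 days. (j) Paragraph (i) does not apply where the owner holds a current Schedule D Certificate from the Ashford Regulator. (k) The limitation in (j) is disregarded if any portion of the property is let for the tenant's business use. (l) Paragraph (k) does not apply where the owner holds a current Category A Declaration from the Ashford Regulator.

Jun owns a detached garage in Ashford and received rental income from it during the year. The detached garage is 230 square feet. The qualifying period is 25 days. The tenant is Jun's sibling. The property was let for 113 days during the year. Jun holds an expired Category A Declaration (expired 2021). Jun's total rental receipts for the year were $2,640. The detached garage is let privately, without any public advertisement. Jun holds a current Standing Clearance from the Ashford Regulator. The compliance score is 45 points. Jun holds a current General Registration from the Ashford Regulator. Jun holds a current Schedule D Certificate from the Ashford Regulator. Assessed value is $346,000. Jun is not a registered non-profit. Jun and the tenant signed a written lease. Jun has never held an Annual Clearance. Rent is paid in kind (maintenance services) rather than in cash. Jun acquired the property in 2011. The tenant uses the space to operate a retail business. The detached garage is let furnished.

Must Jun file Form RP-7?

No — exception (b) applies; Jun is not required to file Form RP-7.

All of (a)'s requirements are met (the property is let furnished; assessed value is $346,000, below the $382,500 limit). But applying paragraphs (f)–(g): (f) operates against (a): a current Standing Clearance is held. (g) is not engaged (the property is let privately without advertisement), so (f) stands. Exception (a) does not apply.
All of (b)'s requirements are met (the tenant is an immediate family member; the number of days the property was let is 113 days, below the 116 days limit). As to paragraphs (h)–(l): (h) would limit (b) — a current General Registration is held — but (i) sets (h) aside: (i) operates — the qualifying period is 25 days, under the 30 days limit. (j) operates (a current Schedule D Certificate is held), but is displaced by (k): (k) operates against (j): the space is let for business use. (l) is not triggered (there is no Category A Declaration in force), so (k) stands. Exception (b) stands.
Exception (c) requires that the owner is a registered non-profit entity; but Jun is not a registered non-profit, so (c) is unavailable.
Exception (d) fails — there is no Annual Clearance in force.
Exception (e) does not apply: a written lease is in place.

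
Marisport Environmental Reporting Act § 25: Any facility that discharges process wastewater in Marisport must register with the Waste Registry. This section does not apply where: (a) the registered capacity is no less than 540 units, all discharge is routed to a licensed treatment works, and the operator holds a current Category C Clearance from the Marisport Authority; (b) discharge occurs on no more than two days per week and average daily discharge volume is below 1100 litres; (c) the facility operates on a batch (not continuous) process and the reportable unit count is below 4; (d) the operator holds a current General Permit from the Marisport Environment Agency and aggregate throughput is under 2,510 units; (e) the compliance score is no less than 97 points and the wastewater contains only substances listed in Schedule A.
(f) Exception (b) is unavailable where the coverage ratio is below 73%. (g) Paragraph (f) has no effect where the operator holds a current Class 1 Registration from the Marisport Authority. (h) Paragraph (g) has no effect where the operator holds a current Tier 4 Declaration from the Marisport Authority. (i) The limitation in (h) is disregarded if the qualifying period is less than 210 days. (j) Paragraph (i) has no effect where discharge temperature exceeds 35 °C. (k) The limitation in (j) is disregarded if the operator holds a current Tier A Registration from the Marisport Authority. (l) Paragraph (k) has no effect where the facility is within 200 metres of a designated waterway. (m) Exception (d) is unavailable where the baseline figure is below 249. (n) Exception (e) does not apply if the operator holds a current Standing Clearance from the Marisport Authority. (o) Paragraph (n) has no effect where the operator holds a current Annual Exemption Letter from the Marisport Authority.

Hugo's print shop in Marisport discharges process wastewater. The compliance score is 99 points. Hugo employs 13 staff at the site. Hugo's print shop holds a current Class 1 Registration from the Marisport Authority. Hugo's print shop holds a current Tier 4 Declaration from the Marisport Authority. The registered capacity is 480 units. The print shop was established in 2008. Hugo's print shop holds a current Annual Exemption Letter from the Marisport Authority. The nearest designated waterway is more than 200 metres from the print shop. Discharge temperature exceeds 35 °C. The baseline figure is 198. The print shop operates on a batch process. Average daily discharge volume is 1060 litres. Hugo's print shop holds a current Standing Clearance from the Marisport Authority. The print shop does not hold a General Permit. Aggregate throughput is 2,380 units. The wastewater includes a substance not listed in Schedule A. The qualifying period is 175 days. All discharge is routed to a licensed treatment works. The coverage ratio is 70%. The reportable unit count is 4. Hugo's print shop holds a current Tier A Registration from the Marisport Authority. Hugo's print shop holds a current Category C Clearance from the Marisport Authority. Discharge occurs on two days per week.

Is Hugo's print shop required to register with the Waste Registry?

Exception (a) does not apply: the registered capacity is 480 units, short of 540 units.
Exception (b)'s conditions are all satisfied: discharge occurs on no more than two days per week; average daily discharge volume is 1060 litres, below the 1100 litres limit. Applying paragraphs (f)–(l): (f) would limit (b) — the coverage ratio is 70%, below the 73% limit — but (g) sets (f) aside: (g) is engaged — a current Class 1 Registration is held. (h) is triggered (a current Tier 4 Declaration is held), but is overridden by (i): (i) operates against (h): the qualifying period is 175 days, less than the 210 days limit. (j) is engaged (discharge temperature exceeds 35 °C), but is itself disapplied by (k): (k) operates against (j): a current Tier A Registration is held. (l), which would lift (k), is inapplicable — the print shop is more than 200 m from any designated waterway. (b) remains available.
Exception (c) requires that the reportable unit count is below 4; but the reportable unit count is 4, not below 4, so (c) is unavailable.
Exception (d) requires that the operator holds a current General Permit from the Marisport Environment Agency; but no General Permit is held, so (d) is unavailable.
Exception (e) does not apply: the wastewater includes a non-Schedule-A substance.

No — exception (b) applies; Hugo's print shop is not required to register with the Waste Registry.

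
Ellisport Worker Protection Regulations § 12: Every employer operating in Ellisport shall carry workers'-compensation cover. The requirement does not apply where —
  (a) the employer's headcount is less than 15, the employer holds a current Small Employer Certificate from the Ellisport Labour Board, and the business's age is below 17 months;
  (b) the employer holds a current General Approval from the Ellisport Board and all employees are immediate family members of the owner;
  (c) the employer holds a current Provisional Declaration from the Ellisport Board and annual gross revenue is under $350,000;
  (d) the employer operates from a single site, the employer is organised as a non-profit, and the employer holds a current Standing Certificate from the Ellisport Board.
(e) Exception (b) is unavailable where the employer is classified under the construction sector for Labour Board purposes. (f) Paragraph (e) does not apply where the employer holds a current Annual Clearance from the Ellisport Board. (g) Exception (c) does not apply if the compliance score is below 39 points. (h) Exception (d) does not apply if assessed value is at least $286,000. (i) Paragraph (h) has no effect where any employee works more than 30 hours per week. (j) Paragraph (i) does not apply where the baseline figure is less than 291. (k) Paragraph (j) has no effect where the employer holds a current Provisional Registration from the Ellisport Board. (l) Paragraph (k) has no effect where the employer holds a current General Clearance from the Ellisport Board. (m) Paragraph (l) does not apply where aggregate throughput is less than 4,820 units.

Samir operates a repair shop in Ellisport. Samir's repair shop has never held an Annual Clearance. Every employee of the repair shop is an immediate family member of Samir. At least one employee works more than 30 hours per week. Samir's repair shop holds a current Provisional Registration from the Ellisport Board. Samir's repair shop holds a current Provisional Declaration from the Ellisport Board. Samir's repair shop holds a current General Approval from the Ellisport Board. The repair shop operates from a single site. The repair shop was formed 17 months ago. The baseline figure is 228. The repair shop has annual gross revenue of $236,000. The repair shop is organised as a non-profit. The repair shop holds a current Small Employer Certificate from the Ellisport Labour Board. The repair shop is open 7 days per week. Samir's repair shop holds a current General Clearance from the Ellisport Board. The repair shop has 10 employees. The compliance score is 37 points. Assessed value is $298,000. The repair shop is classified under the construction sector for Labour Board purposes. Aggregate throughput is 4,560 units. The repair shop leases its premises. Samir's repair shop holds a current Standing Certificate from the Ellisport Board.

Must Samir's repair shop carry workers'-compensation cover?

Exception (a) fails — the business's age is 17 months, not below 17 months.
Exception (b) is satisfied on its face — a current General Approval is held; every employee is an immediate family member. But applying paragraphs (e)–(f): (e) operates — the repair shop is classified under the construction sector. (f) is inapplicable (the Annual Clearance is not current), so (e) stands. So (b) is unavailable.
Exception (c)'s conditions are all satisfied: a current Provisional Declaration is held; annual gross revenue is $236,000, under the $350,000 limit. Turning to paragraph (g): (g) operates against (c): the compliance score is 37 points, below the 39 points limit. (c) is therefore removed.
Exception (d) is satisfied on its face — the employer operates from a single site; the employer is a non-profit; a current Standing Certificate is held. Under paragraphs (h)–(m): (h) would limit (d) — assessed value is $298,000, meeting the $286,000 threshold — but (i) sets (h) aside: (i) is triggered — at least one employee exceeds 30 hours/week. (j) operates (the baseline figure is 228, less than the 291 limit), but is overridden by (k): (k) operates against (j): a current Provisional Registration is held. (l) is engaged (a current General Clearance is held), but is itself disapplied by (m): (m) applies — aggregate throughput is 4,560 units, less than the 4,820 units limit. (d) remains available.

No — exception (d) applies; Samir's repair shop is not required to carry workers'-compensation cover.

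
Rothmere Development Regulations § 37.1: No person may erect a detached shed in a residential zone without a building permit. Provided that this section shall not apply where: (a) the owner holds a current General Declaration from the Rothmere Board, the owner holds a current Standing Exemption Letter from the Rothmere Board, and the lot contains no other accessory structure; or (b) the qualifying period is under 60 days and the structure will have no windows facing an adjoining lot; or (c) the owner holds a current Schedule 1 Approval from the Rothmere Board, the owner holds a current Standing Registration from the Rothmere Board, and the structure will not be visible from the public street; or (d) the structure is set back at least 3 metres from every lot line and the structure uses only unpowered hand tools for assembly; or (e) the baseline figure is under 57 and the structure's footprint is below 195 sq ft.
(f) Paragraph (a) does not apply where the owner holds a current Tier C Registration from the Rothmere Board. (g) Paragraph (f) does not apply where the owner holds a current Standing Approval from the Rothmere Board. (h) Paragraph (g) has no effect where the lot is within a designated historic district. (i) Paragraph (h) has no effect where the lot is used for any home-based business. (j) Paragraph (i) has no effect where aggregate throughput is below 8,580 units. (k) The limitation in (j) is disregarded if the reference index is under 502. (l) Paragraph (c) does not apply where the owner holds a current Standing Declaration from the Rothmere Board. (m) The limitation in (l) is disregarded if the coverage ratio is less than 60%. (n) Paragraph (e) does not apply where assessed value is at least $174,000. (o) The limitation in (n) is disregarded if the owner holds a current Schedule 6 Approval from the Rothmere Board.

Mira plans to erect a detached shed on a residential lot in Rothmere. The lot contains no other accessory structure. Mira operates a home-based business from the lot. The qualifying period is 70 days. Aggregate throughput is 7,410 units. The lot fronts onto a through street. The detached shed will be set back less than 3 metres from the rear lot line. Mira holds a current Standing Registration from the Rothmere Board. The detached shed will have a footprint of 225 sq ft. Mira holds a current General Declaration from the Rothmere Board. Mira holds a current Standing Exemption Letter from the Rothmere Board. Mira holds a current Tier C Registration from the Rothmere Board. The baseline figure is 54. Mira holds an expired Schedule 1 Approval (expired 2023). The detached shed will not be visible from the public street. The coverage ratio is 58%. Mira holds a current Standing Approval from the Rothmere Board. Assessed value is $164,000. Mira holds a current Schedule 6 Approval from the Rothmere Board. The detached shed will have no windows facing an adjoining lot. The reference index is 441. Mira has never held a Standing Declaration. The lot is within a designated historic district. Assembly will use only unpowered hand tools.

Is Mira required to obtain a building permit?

Exception (a)'s conditions are all satisfied: a current General Declaration is held; a current Standing Exemption Letter is held; the lot has no other accessory structure. Considering the limiting provisions: (f) is engaged (a current Tier C Registration is held), but is set aside by (g): (g) applies — a current Standing Approval is held. (h) operates (the lot is in a historic district), but is itself disapplied by (i): (i) operates against (h): a home-based business operates on the lot. (j) applies (aggregate throughput is 7,410 units, below the 8,580 units limit), but is itself disapplied by (k): (k) applies — the reference index is 441, under the 502 limit. (a) remains available.
Exception (b) does not apply: the qualifying period is 70 days, not under 60 days.
Exception (c) requires that the owner holds a current Schedule 1 Approval from the Rothmere Board; but there is no Schedule 1 Approval in force, so (c) is unavailable.
Exception (d) fails — the rear setback is under 3 m.
Exception (e) requires that the structure's footprint is below 195 sq ft; but the structure's footprint is 225 sq ft, not below 195 sq ft, so (e) is unavailable.

No — exception (a) applies; Mira does not need a building permit.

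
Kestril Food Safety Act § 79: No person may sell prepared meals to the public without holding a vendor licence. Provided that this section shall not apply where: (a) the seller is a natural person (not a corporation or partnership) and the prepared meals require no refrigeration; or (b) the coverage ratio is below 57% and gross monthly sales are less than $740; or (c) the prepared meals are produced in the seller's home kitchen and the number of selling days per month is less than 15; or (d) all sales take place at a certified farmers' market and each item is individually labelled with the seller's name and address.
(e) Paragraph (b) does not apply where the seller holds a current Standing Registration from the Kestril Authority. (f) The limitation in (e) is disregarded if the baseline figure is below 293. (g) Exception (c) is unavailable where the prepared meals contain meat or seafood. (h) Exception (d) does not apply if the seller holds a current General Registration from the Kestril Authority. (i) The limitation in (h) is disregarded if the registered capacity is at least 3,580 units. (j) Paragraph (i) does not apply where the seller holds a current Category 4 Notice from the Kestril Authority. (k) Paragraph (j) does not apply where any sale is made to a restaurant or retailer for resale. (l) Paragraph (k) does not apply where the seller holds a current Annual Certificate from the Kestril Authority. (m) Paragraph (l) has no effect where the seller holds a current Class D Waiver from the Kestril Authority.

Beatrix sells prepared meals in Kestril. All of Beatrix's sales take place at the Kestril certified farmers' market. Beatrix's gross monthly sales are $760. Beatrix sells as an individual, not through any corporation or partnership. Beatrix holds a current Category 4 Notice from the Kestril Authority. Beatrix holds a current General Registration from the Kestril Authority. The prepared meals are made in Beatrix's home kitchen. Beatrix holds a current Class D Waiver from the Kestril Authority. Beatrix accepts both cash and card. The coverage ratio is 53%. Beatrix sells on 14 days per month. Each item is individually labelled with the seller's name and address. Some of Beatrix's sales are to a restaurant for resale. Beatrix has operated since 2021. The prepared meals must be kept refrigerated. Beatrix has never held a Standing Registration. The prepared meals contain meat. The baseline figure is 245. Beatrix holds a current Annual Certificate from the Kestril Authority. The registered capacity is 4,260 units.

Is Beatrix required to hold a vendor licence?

Exception (a) does not apply: the prepared meals require refrigeration.
Exception (b) requires that gross monthly sales are less than $740; but gross monthly sales are $760, not less than $740, so (b) is unavailable.
Exception (c) is satisfied on its face — the prepared meals are home-kitchen produced; the number of selling days per month is 14, less than the 15 limit. But applying paragraph (g): (g) operates against (c): the prepared meals contain meat. So (c) is unavailable.
Exception (d): all sales are at a certified farmers' market; items are individually labelled — every condition holds. Considering the limiting provisions: (h) applies (a current General Registration is held), but is overridden by (i): (i) operates — the registered capacity is 4,260 units, meeting the 3,580 units threshold. (j) is engaged (a current Category 4 Notice is held), but is displaced by (k): (k) operates against (j): some sales are to a restaurant for resale. (l) would limit (k) — a current Annual Certificate is held — but (m) sets (l) aside: (m) is engaged — a current Class D Waiver is held. So (d) applies.

No — exception (d) applies; Beatrix is not required to hold a vendor licence.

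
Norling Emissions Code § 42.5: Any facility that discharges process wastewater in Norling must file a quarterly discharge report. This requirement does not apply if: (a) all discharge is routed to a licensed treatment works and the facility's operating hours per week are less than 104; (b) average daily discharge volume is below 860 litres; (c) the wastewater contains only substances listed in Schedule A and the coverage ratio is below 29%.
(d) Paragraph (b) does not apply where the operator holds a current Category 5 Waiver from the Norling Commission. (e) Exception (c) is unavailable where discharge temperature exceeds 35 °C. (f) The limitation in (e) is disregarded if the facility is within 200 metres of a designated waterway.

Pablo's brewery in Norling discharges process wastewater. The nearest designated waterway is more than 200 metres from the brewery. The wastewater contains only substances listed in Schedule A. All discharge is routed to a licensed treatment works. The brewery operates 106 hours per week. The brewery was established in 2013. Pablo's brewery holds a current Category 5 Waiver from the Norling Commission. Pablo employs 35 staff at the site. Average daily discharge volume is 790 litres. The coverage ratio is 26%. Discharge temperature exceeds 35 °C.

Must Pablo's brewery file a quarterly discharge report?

Exception (a) requires that the facility's operating hours per week are less than 104; but the facility's operating hours per week are 106, not less than 104, so (a) is unavailable.
Exception (b) is satisfied on its face — average daily discharge volume is 790 litres, below the 860 litres limit. But: (d) operates against (b): a current Category 5 Waiver is held. (b) is therefore removed.
Exception (c): the wastewater is Schedule-A-only; the coverage ratio is 26%, below the 29% limit — every condition holds. But: (e) operates against (c): discharge temperature exceeds 35 °C. (f) does not operate here (the brewery is more than 200 m from any designated waterway), so (e) stands. (c) is therefore removed.
No exception is made out. Pablo's brewery falls within the general rule.

Yes — Pablo's brewery must file a quarterly discharge report.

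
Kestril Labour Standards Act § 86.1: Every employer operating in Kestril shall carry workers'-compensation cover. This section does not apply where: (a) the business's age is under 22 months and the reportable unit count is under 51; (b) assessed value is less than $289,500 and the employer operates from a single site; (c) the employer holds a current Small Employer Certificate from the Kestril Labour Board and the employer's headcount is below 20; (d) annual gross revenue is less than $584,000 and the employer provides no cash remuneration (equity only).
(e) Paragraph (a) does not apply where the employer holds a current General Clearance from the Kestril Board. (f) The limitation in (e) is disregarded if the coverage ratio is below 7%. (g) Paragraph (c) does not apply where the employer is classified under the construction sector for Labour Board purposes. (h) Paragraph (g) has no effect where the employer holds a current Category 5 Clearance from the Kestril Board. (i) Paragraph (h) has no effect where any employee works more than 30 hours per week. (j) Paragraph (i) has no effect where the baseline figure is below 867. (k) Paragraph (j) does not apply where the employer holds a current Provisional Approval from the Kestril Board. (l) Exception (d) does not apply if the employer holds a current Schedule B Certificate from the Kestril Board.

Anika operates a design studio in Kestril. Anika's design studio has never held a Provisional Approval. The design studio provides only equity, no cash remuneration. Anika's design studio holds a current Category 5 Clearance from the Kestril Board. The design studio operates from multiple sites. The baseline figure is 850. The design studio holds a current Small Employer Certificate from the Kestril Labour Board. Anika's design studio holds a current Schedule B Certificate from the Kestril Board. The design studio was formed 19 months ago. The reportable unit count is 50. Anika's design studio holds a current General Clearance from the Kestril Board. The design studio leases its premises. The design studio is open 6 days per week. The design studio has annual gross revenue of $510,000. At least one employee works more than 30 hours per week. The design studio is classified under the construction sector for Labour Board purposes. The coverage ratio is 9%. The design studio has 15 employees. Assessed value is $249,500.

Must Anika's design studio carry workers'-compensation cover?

No — exception (c) applies; Anika's design studio is not required to carry workers'-compensation cover.

Exception (a)'s conditions are all satisfied: the business's age is 19 months, under the 22 months limit; the reportable unit count is 50, under the 51 limit. But applying paragraphs (e)–(f): (e) operates against (a): a current General Clearance is held. (f), which would lift (e), is not engaged — the coverage ratio is 9%, not below 7%. (a) is therefore removed.
Exception (b) fails — the employer operates from multiple sites.
Exception (c) is satisfied on its face — a current Small Employer Certificate is held; the employer's headcount is 15, below the 20 limit. Considering the limiting provisions: (g) applies (the design studio is classified under the construction sector), but is set aside by (h): (h) operates — a current Category 5 Clearance is held. (i) would limit (h) — at least one employee exceeds 30 hours/week — but (j) sets (i) aside: (j) operates against (i): the baseline figure is 850, below the 867 limit. (k) is not engaged (there is no Provisional Approval in force), so (j) stands. Exception (c) stands.
Exception (d): annual gross revenue is $510,000, less than the $584,000 limit; remuneration is equity-only — every condition holds. However, paragraph (l) must be considered: (l) operates — a current Schedule B Certificate is held. So (d) is unavailable.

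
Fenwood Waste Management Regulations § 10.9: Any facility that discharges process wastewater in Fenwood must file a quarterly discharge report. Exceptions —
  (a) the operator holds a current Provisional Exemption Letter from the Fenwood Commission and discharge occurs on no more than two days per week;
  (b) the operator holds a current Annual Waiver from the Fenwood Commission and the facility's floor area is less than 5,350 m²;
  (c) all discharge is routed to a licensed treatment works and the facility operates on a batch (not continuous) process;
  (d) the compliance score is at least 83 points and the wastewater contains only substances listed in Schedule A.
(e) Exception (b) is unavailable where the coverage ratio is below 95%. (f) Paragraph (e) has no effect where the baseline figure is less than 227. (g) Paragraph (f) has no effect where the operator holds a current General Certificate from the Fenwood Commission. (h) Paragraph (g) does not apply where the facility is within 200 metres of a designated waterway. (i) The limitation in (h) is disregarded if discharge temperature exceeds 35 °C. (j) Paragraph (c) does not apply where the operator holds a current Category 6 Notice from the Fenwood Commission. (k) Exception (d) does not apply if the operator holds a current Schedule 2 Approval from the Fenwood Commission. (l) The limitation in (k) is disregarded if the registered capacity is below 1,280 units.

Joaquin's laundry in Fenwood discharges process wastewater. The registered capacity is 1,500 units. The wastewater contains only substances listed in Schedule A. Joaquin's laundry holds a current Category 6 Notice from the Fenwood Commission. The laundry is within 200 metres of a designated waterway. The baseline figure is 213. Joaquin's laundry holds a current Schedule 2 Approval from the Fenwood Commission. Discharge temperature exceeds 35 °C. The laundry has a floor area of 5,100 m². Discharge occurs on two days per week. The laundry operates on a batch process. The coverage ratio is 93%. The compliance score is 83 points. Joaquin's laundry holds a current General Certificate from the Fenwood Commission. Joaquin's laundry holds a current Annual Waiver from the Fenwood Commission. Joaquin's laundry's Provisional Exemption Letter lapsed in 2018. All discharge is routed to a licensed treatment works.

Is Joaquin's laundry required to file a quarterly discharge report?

Yes — Joaquin's laundry must file a quarterly discharge report.

Exception (a) does not apply: there is no Provisional Exemption Letter in force.
Exception (b): a current Annual Waiver is held; the facility's floor area is 5,100 m², less than the 5,350 m² limit — every condition holds. Turning to paragraphs (e)–(i): (e) is engaged — the coverage ratio is 93%, below the 95% limit. (f) operates (the baseline figure is 213, less than the 227 limit), but is overridden by (g): (g) operates against (f): a current General Certificate is held. (h) would limit (g) — the laundry is within 200 m of a designated waterway — but (i) sets (h) aside: (i) applies — discharge temperature exceeds 35 °C. (b) is therefore removed.
Exception (c): discharge is routed to a licensed treatment works; the facility operates on a batch process — every condition holds. Turning to paragraph (j): (j) operates against (c): a current Category 6 Notice is held. Exception (c) does not apply.
All of (d)'s requirements are met (the compliance score is 83 points, meeting the 83 points threshold; the wastewater is Schedule-A-only). But applying paragraphs (k)–(l): (k) is engaged — a current Schedule 2 Approval is held. (l) is not engaged (the registered capacity is 1,500 units, not below 1,280 units), so (k) stands. Exception (d) does not apply.
No exception displaces § 10.9.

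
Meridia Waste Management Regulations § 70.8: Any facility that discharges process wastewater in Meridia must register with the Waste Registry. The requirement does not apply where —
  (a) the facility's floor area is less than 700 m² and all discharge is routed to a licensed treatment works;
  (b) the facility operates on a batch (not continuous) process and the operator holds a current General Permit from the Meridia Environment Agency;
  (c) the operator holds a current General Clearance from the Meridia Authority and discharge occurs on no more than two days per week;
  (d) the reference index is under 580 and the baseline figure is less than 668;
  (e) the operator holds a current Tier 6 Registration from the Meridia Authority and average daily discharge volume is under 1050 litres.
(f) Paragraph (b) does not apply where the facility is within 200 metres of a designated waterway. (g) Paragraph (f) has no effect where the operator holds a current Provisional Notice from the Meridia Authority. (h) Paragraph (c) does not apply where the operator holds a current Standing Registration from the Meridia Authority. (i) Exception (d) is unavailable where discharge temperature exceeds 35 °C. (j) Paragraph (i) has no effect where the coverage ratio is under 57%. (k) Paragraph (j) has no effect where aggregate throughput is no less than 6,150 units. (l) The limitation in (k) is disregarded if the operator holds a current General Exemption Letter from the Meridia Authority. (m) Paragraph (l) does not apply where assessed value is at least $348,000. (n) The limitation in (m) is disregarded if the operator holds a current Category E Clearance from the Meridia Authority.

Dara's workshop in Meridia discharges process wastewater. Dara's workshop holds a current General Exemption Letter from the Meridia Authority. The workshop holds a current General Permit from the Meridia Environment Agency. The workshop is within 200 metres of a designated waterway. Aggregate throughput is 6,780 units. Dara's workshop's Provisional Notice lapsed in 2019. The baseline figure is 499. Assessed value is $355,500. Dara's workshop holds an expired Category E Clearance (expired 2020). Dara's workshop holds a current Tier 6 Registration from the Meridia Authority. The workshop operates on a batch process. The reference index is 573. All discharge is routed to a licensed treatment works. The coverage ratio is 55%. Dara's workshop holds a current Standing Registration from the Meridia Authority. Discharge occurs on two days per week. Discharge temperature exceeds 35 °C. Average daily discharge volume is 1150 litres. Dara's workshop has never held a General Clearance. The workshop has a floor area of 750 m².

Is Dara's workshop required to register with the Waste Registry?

Exception (a) requires that the facility's floor area is less than 700 m²; but the facility's floor area is 750 m², not less than 700 m², so (a) is unavailable.
Exception (b) is satisfied on its face — the facility operates on a batch process; a current General Permit is held. But applying paragraphs (f)–(g): (f) is triggered — the workshop is within 200 m of a designated waterway. (g), which would lift (f), is not triggered — there is no Provisional Notice in force. So (b) is unavailable.
Exception (c) fails — there is no General Clearance in force.
Exception (d): the reference index is 573, under the 580 limit; the baseline figure is 499, less than the 668 limit — every condition holds. Turning to paragraphs (i)–(n): (i) is engaged — discharge temperature exceeds 35 °C. (j) would limit (i) — the coverage ratio is 55%, under the 57% limit — but (k) sets (j) aside: (k) is engaged — aggregate throughput is 6,780 units, meeting the 6,150 units threshold. (l) would limit (k) — a current General Exemption Letter is held — but (m) sets (l) aside: (m) operates against (l): assessed value is $355,500, meeting the $348,000 threshold. (n), which would lift (m), is not triggered — the Category E Clearance is not current. (d) is therefore removed.
Exception (e) fails — average daily discharge volume is 1150 litres, not under 1050 litres.
No exception is made out. Dara's workshop falls within the general rule.

Yes — Dara's workshop must register with the Waste Registry.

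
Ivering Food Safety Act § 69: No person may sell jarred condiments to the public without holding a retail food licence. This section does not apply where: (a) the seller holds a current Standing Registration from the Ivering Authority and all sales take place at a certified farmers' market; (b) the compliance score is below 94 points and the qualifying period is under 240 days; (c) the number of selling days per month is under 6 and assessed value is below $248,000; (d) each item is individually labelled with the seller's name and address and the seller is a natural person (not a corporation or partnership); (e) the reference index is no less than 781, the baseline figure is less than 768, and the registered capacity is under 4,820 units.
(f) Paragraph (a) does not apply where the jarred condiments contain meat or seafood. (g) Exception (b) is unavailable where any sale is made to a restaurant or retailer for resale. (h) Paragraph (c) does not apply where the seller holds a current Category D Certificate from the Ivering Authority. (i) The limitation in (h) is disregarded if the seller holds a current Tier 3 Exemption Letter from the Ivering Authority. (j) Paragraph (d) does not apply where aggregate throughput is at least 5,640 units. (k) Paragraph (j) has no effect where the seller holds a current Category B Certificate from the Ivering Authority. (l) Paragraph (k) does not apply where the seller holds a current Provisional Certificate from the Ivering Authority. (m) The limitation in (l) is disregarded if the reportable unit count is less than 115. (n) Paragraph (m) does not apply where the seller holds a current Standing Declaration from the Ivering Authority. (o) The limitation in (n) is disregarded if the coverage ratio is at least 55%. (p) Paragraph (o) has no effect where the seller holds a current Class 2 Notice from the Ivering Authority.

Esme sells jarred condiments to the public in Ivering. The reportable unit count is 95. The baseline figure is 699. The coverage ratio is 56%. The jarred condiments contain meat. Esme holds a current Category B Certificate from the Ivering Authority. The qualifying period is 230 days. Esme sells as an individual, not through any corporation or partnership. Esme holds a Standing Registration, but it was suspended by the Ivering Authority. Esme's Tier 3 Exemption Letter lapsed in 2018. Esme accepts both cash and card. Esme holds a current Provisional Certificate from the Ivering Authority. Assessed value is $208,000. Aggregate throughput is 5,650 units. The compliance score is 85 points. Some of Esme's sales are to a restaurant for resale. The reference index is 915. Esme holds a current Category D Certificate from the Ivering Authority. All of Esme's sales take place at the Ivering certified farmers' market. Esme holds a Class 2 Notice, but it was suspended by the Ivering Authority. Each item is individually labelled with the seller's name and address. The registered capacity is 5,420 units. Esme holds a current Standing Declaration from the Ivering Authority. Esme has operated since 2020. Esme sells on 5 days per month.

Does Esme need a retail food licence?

Exception (a) fails — no current Standing Registration is held.
Exception (b)'s conditions are all satisfied: the compliance score is 85 points, below the 94 points limit; the qualifying period is 230 days, under the 240 days limit. But applying paragraph (g): (g) operates — some sales are to a restaurant for resale. Exception (b) does not apply.
Exception (c)'s conditions are all satisfied: the number of selling days per month is 5, under the 6 limit; assessed value is $208,000, below the $248,000 limit. Turning to paragraphs (h)–(i): (h) is triggered — a current Category D Certificate is held. (i), which would lift (h), does not operate here — the Tier 3 Exemption Letter is not current. Exception (c) does not apply.
Exception (d): items are individually labelled; the seller is a natural person — every condition holds. Considering the limiting provisions: (j) would limit (d) — aggregate throughput is 5,650 units, meeting the 5,640 units threshold — but (k) sets (j) aside: (k) operates — a current Category B Certificate is held. (l) would limit (k) — a current Provisional Certificate is held — but (m) sets (l) aside: (m) operates — the reportable unit count is 95, less than the 115 limit. (n) is triggered (a current Standing Declaration is held), but is itself disapplied by (o): (o) applies — the coverage ratio is 56%, meeting the 55% threshold. (p) is not triggered (there is no Class 2 Notice in force), so (o) stands. So (d) applies.
Exception (e) does not apply: the registered capacity is 5,420 units, not under 4,820 units.

No — exception (d) applies; Esme is not required to hold a retail food licence.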